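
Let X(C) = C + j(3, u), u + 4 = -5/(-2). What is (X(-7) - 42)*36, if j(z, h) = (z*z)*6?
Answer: 180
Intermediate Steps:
u = -3/2 (u = -4 - 5/(-2) = -4 - 5*(-½) = -4 + 5/2 = -3/2 ≈ -1.5000)
j(z, h) = 6*z² (j(z, h) = z²*6 = 6*z²)
X(C) = 54 + C (X(C) = C + 6*3² = C + 6*9 = C + 54 = 54 + C)
(X(-7) - 42)*36 = ((54 - 7) - 42)*36 = (47 - 42)*36 = 5*36 = 180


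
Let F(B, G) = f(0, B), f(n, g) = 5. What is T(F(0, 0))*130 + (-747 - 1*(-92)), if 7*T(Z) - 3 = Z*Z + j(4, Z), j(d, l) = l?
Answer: -295/7 ≈ -42.143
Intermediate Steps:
F(B, G) = 5
T(Z) = 3/7 + Z/7 + Z²/7 (T(Z) = 3/7 + (Z*Z + Z)/7 = 3/7 + (Z² + Z)/7 = 3/7 + (Z + Z²)/7 = 3/7 + (Z/7 + Z²/7) = 3/7 + Z/7 + Z²/7)
T(F(0, 0))*130 + (-747 - 1*(-92)) = (3/7 + (⅐)*5 + (⅐)*5²)*130 + (-747 - 1*(-92)) = (3/7 + 5/7 + (⅐)*25)*130 + (-747 + 92) = (3/7 + 5/7 + 25/7)*130 - 655 = (33/7)*130 - 655 = 4290/7 - 655 = -295/7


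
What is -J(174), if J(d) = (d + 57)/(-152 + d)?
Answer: -21/2 ≈ -10.500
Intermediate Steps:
J(d) = (57 + d)/(-152 + d)
-J(174) = -(57 + 174)/(-152 + 174) = -231/22 = -1*21/2 = -21/2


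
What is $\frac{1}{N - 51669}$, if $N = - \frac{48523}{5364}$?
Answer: $- \frac{5364}{277201039} \approx -1.9351 \cdot 10^{-5}$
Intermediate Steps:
$N = - \frac{48523}{5364}$ ($N = \left(-48523\right) \frac{1}{5364} = - \frac{48523}{5364} \approx -9.0461$)
$\frac{1}{N - 51669} = \frac{1}{- \frac{48523}{5364} - 51669} = \frac{1}{- \frac{277201039}{5364}} = - \frac{5364}{277201039}$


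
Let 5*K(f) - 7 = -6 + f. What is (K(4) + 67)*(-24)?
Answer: -1632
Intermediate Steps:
K(f) = ⅕ + f/5 (K(f) = 7/5 + (-6 + f)/5 = 7/5 + (-6/5 + f/5) = ⅕ + f/5)
(K(4) + 67)*(-24) = ((⅕ + (⅕)*4) + 67)*(-24) = ((⅕ + ⅘) + 67)*(-24) = (1 + 67)*(-24) = 68*(-24) = -1632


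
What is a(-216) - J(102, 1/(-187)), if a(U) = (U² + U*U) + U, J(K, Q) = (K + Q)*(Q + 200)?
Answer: 2542162897/34969 ≈ 72698.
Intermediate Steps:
J(K, Q) = (200 + Q)*(K + Q) (J(K, Q) = (K + Q)*(200 + Q) = (200 + Q)*(K + Q))
a(U) = U + 2*U² (a(U) = (U² + U²) + U = 2*U² + U = U + 2*U²)
a(-216) - J(102, 1/(-187)) = -216*(1 + 2*(-216)) - ((1/(-187))² + 200*102 + 200/(-187) + 102/(-187)) = -216*(1 - 432) - ((-1/187)² + 20400 + 200*(-1/187) + 102*(-1/187)) = -216*(-431) - (1/34969 + 20400 - 200/187 - 6/11) = 93096 - 1*713311127/34969 = 93096 - 713311127/34969 = 2542162897/34969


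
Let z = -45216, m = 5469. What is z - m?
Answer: -50685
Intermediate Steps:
z - m = -45216 - 1*5469 = -45216 - 5469 = -50685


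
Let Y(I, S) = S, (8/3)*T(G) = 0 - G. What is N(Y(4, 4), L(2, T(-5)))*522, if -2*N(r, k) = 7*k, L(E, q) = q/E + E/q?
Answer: -292929/80 ≈ -3661.6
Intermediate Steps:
T(G) = -3*G/8 (T(G) = 3*(0 - G)/8 = 3*(-G)/8 = -3*G/8)
L(E, q) = E/q + q/E
N(r, k) = -7*k/2
N(Y(4, 4), L(2, T(-5)))*522 = -7*(2/((-3/8*(-5))) - 3/8*(-5)/2)/2*522 = -7*(2/(15/8) + (15/8)*(½))/2*522 = -7*(2*(8/15) + 15/16)/2*522 = -7*(16/15 + 15/16)/2*522 = -7/2*481/240*522 = -3367/480*522 = -292929/80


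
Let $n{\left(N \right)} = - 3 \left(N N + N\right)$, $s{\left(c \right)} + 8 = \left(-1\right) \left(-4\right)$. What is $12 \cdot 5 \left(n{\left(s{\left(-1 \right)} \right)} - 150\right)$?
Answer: $-11160$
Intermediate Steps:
$s{\left(c \right)} = -4$ ($s{\left(c \right)} = -8 - -4 = -8 + 4 = -4$)
$n{\left(N \right)} = - 3 N - 3 N^{2}$ ($n{\left(N \right)} = - 3 \left(N^{2} + N\right) = - 3 \left(N + N^{2}\right) = - 3 N - 3 N^{2}$)
$12 \cdot 5 \left(n{\left(s{\left(-1 \right)} \right)} - 150\right) = 12 \cdot 5 \left(\left(-3\right) \left(-4\right) \left(1 - 4\right) - 150\right) = 60 \left(\left(-3\right) \left(-4\right) \left(-3\right) - 150\right) = 60 \left(-36 - 150\right) = 60 \left(-186\right) = -11160$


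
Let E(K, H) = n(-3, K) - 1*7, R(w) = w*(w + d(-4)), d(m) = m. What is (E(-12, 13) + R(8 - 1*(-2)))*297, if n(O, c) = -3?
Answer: 14850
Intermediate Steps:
R(w) = w*(-4 + w) (R(w) = w*(w - 4) = w*(-4 + w))
E(K, H) = -10 (E(K, H) = -3 - 1*7 = -3 - 7 = -10)
(E(-12, 13) + R(8 - 1*(-2)))*297 = (-10 + (8 - 1*(-2))*(-4 + (8 - 1*(-2))))*297 = (-10 + (8 + 2)*(-4 + (8 + 2)))*297 = (-10 + 10*(-4 + 10))*297 = (-10 + 10*6)*297 = (-10 + 60)*297 = 50*297 = 14850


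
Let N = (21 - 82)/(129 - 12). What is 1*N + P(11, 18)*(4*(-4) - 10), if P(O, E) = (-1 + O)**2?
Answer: -304261/117 ≈ -2600.5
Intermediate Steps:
N = -61/117 ≈ -0.52137
1*N + P(11, 18)*(4*(-4) - 10) = 1*(-61/117) + (-1 + 11)**2*(4*(-4) - 10) = -61/117 + 10**2*(-16 - 10) = -61/117 + 100*(-26) = -61/117 - 2600 = -304261/117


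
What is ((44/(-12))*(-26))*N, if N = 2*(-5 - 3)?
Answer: -4576/3 ≈ -1525.3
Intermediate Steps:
N = -16 (N = 2*(-8) = -16)
((44/(-12))*(-26))*N = ((44/(-12))*(-26))*(-16) = ((44*(-1/12))*(-26))*(-16) = -11/3*(-26)*(-16) = (286/3)*(-16) = -4576/3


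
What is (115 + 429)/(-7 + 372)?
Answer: 544/365 ≈ 1.4904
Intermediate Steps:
(115 + 429)/(-7 + 372) = 544/365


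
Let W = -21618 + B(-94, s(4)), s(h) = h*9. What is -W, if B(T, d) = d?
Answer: 21582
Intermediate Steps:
s(h) = 9*h
W = -21582 (W = -21618 + 9*4 = -21618 + 36 = -21582)
-W = -1*(-21582) = 21582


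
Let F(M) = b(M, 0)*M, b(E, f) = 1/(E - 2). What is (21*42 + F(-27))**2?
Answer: 655616025/841 ≈ 7.7957e+5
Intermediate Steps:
b(E, f) = 1/(-2 + E)
F(M) = M/(-2 + M)
(21*42 + F(-27))**2 = (21*42 - 27/(-2 - 27))**2 = (882 - 27/(-29))**2 = (882 - 27*(-1/29))**2 = (882 + 27/29)**2 = (25605/29)**2 = 655616025/841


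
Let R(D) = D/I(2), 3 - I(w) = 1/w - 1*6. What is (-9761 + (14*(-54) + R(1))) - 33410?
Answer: -746757/17 ≈ -43927.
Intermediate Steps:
I(w) = 9 - 1/w (I(w) = 3 - (1/w - 1*6) = 3 - (1/w - 6) = 3 - (-6 + 1/w) = 3 + (6 - 1/w) = 9 - 1/w)
R(D) = 2*D/17 (R(D) = D/(9 - 1/2) = D/(17/2) = D*(2/17) = 2*D/17)
(-9761 + (14*(-54) + R(1))) - 33410 = (-9761 + (14*(-54) + (2/17)*1)) - 33410 = (-9761 + (-756 + 2/17)) - 33410 = (-9761 - 12850/17) - 33410 = -178787/17 - 33410 = -746757/17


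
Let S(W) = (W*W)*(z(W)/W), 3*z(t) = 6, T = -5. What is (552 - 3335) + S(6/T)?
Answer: -13927/5 ≈ -2785.4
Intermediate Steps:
z(t) = 2 (z(t) = (⅓)*6 = 2)
S(W) = 2*W (S(W) = (W*W)*(2/W) = W²*(2/W) = 2*W)
(552 - 3335) + S(6/T) = (552 - 3335) + 2*(6/(-5)) = -2783 + 2*(6*(-⅕)) = -2783 + 2*(-6/5) = -2783 - 12/5 = -13927/5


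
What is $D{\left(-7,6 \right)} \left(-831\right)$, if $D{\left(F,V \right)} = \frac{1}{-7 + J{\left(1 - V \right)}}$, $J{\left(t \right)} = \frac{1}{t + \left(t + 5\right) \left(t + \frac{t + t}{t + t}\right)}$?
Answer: $\frac{1385}{12} \approx 115.42$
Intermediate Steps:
$J{\left(t \right)} = \frac{1}{t + \left(1 + t\right) \left(5 + t\right)}$ ($J{\left(t \right)} = \frac{1}{t + \left(5 + t\right) \left(t + \frac{2 t}{2 t}\right)} = \frac{1}{t + \left(5 + t\right) \left(t + 2 t \frac{1}{2 t}\right)} = \frac{1}{t + \left(5 + t\right) \left(t + 1\right)} = \frac{1}{t + \left(5 + t\right) \left(1 + t\right)} = \frac{1}{t + \left(1 + t\right) \left(5 + t\right)}$)
$D{\left(F,V \right)} = \frac{1}{-7 + \frac{1}{12 + \left(1 - V\right)^{2} - 7 V}}$ ($D{\left(F,V \right)} = \frac{1}{-7 + \frac{1}{5 + \left(1 - V\right)^{2} + 7 \left(1 - V\right)}} = \frac{1}{-7 + \frac{1}{5 + \left(1 - V\right)^{2} - \left(-7 + 7 V\right)}} = \frac{1}{-7 + \frac{1}{12 + \left(1 - V\right)^{2} - 7 V}}$)
$D{\left(-7,6 \right)} \left(-831\right) = \frac{-13 - 6^{2} + 9 \cdot 6}{90 - 378 + 7 \cdot 6^{2}} \left(-831\right) = \frac{-13 - 36 + 54}{90 - 378 + 7 \cdot 36} \left(-831\right) = \frac{-13 - 36 + 54}{90 - 378 + 252} \left(-831\right) = \frac{1}{-36} \cdot 5 \left(-831\right) = \left(- \frac{1}{36}\right) 5 \left(-831\right) = \left(- \frac{5}{36}\right) \left(-831\right) = \frac{1385}{12}$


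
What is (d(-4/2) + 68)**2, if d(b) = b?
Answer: 4356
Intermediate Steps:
(d(-4/2) + 68)**2 = (-4/2 + 68)**2 = (-4*1/2 + 68)**2 = (-2 + 68)**2 = 66**2 = 4356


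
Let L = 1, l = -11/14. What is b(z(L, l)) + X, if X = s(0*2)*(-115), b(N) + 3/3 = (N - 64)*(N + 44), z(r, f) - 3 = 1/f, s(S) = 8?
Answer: -455996/121 ≈ -3768.6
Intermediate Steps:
l = -11/14 (l = -11*1/14 = -11/14 ≈ -0.78571)
z(r, f) = 3 + 1/f
b(N) = -1 + (-64 + N)*(44 + N) (b(N) = -1 + (N - 64)*(N + 44) = -1 + (-64 + N)*(44 + N))
X = -920 (X = 8*(-115) = -920)
b(z(L, l)) + X = (-2817 + (3 + 1/(-11/14))² - 20*(3 + 1/(-11/14))) - 920 = (-2817 + (3 - 14/11)² - 20*(3 - 14/11)) - 920 = (-2817 + (19/11)² - 20*19/11) - 920 = (-2817 + 361/121 - 380/11) - 920 = -344676/121 - 920 = -455996/121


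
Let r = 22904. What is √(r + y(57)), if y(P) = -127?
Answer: √22777 ≈ 150.92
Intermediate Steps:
√(r + y(57)) = √(22904 - 127) = √22777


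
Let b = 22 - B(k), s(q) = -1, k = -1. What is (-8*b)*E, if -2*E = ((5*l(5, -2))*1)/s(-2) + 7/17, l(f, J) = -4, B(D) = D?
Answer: 31924/17 ≈ 1877.9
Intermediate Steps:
b = 23 (b = 22 - 1*(-1) = 22 + 1 = 23)
E = -347/34 (E = -(((5*(-4))*1)/(-1) + 7/17)/2 = -(-20*1*(-1) + 7*(1/17))/2 = -(-20*(-1) + 7/17)/2 = -(20 + 7/17)/2 = -1/2*347/17 = -347/34 ≈ -10.206)
(-8*b)*E = -8*23*(-347/34) = -184*(-347/34) = 31924/17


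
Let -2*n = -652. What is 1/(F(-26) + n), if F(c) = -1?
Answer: 1/325 ≈ 0.0030769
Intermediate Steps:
n = 326 (n = -1/2*(-652) = 326)
1/(F(-26) + n) = 1/(-1 + 326) = 1/325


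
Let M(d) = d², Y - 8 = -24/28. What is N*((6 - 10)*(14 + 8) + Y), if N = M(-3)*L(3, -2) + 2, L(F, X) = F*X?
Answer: 29432/7 ≈ 4204.6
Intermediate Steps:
Y = 50/7 (Y = 8 - 24/28 = 8 - 24*1/28 = 8 - 6/7 = 50/7 ≈ 7.1429)
N = -52 (N = (-3)²*(3*(-2)) + 2 = 9*(-6) + 2 = -54 + 2 = -52)
N*((6 - 10)*(14 + 8) + Y) = -52*((6 - 10)*(14 + 8) + 50/7) = -52*(-4*22 + 50/7) = -52*(-88 + 50/7) = -52*(-566/7) = 29432/7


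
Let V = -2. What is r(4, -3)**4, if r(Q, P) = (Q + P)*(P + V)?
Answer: 625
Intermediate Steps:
r(Q, P) = (-2 + P)*(P + Q) (r(Q, P) = (Q + P)*(P - 2) = (P + Q)*(-2 + P) = (-2 + P)*(P + Q))
r(4, -3)**4 = ((-3)**2 - 2*(-3) - 2*4 - 3*4)**4 = (9 + 6 - 8 - 12)**4 = (-5)**4 = 625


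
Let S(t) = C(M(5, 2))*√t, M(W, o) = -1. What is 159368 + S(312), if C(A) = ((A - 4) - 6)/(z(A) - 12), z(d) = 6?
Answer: 159368 + 11*√78/3 ≈ 1.5940e+5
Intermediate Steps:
C(A) = 5/3 - A/6 (C(A) = ((A - 4) - 6)/(6 - 12) = ((-4 + A) - 6)/(-6) = (-10 + A)*(-⅙) = 5/3 - A/6)
S(t) = 11*√t/6 (S(t) = (5/3 - ⅙*(-1))*√t = (5/3 + ⅙)*√t = 11*√t/6)
159368 + S(312) = 159368 + 11*√312/6 = 159368 + 11*(2*√78)/6 = 159368 + 11*√78/3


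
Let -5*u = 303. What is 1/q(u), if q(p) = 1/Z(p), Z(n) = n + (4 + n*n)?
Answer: 90394/25 ≈ 3615.8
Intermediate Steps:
u = -303/5 (u = -1/5*303 = -303/5 ≈ -60.600)
Z(n) = 4 + n + n**2 (Z(n) = n + (4 + n**2) = 4 + n + n**2)
q(p) = 1/(4 + p + p**2)
1/q(u) = 1/(1/(4 - 303/5 + (-303/5)**2)) = 1/(1/(4 - 303/5 + 91809/25)) = 1/(1/(90394/25)) = 1/(25/90394) = 90394/25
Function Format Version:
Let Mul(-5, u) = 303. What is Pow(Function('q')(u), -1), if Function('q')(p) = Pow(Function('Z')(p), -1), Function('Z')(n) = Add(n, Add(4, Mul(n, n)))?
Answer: Rational(90394, 25) ≈ 3615.8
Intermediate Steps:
u = Rational(-303, 5) (u = Mul(Rational(-1, 5), 303) = Rational(-303, 5) ≈ -60.600)
Function('Z')(n) = Add(4, n, Pow(n, 2)) (Function('Z')(n) = Add(n, Add(4, Pow(n, 2))) = Add(4, n, Pow(n, 2)))
Function('q')(p) = Pow(Add(4, p, Pow(p, 2)), -1)
Pow(Function('q')(u), -1) = Pow(Pow(Add(4, Rational(-303, 5), Pow(Rational(-303, 5), 2)), -1), -1) = Pow(Pow(Add(4, Rational(-303, 5), Rational(91809, 25)), -1), -1) = Pow(Pow(Rational(90394, 25), -1), -1) = Pow(Rational(25, 90394), -1) = Rational(90394, 25)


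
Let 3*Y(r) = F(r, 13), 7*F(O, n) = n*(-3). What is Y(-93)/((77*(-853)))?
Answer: 13/459767 ≈ 2.8275e-5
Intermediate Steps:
F(O, n) = -3*n/7 (F(O, n) = (n*(-3))/7 = (-3*n)/7 = -3*n/7)
Y(r) = -13/7 (Y(r) = (-3/7*13)/3 = (⅓)*(-39/7) = -13/7)
Y(-93)/((77*(-853))) = -13/(7*(77*(-853))) = -13/7/(-65681) = -13/7*(-1/65681) = 13/459767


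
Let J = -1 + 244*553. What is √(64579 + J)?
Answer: √199510 ≈ 446.67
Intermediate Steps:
J = 134931 (J = -1 + 134932 = 134931)
√(64579 + J) = √(64579 + 134931) = √199510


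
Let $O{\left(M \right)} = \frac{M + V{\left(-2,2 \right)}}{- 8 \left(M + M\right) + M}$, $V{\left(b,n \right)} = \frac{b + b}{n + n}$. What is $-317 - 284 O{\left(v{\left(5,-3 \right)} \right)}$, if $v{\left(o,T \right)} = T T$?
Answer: $- \frac{40523}{135} \approx -300.17$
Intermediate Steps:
$V{\left(b,n \right)} = \frac{b}{n}$ ($V{\left(b,n \right)} = \frac{2 b}{2 n} = 2 b \frac{1}{2 n} = \frac{b}{n}$)
$v{\left(o,T \right)} = T^{2}$
$O{\left(M \right)} = - \frac{-1 + M}{15 M}$ ($O{\left(M \right)} = \frac{M - \frac{2}{2}}{- 8 \left(M + M\right) + M} = \frac{M - 1}{- 8 \cdot 2 M + M} = \frac{M - 1}{- 16 M + M} = \frac{-1 + M}{\left(-15\right) M} = \left(-1 + M\right) \left(- \frac{1}{15 M}\right) = - \frac{-1 + M}{15 M}$)
$-317 - 284 O{\left(v{\left(5,-3 \right)} \right)} = -317 - 284 \frac{1 - \left(-3\right)^{2}}{15 \left(-3\right)^{2}} = -317 - 284 \frac{1 - 9}{15 \cdot 9} = -317 - 284 \cdot \frac{1}{15} \cdot \frac{1}{9} \left(1 - 9\right) = -317 - 284 \cdot \frac{1}{15} \cdot \frac{1}{9} \left(-8\right) = -317 - - \frac{2272}{135} = -317 + \frac{2272}{135} = - \frac{40523}{135}$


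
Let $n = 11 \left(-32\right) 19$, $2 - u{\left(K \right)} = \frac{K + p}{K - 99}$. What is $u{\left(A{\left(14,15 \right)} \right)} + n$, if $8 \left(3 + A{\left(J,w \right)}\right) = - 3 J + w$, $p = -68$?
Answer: $- \frac{5636893}{843} \approx -6686.7$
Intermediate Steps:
$A{\left(J,w \right)} = -3 - \frac{3 J}{8} + \frac{w}{8}$ ($A{\left(J,w \right)} = -3 + \frac{- 3 J + w}{8} = -3 + \frac{w - 3 J}{8} = -3 - \left(- \frac{w}{8} + \frac{3 J}{8}\right) = -3 - \frac{3 J}{8} + \frac{w}{8}$)
$u{\left(K \right)} = 2 - \frac{-68 + K}{-99 + K}$ ($u{\left(K \right)} = 2 - \frac{K - 68}{K - 99} = 2 - \frac{-68 + K}{-99 + K}$)
$n = -6688$ ($n = \left(-352\right) 19 = -6688$)
$u{\left(A{\left(14,15 \right)} \right)} + n = \frac{-130 - \frac{51}{8}}{-99 - \frac{51}{8}} - 6688 = \frac{1}{- \frac{843}{8}} \left(- \frac{1091}{8}\right) - 6688 = \left(- \frac{8}{843}\right) \left(- \frac{1091}{8}\right) - 6688 = \frac{1091}{843} - 6688 = - \frac{5636893}{843}$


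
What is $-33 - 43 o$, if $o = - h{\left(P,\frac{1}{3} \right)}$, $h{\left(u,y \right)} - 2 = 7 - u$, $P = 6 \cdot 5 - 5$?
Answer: $-721$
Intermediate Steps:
$P = 25$ ($P = 30 - 5 = 25$)
$h{\left(u,y \right)} = 9 - u$ ($h{\left(u,y \right)} = 2 - \left(-7 + u\right) = 9 - u$)
$o = 16$ ($o = - (9 - 25) = \left(-1\right) \left(-16\right) = 16$)
$-33 - 43 o = -33 - 688 = -721$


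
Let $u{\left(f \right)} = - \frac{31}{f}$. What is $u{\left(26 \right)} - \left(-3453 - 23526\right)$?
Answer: $\frac{701423}{26} \approx 26978.0$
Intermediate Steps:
$u{\left(26 \right)} - \left(-3453 - 23526\right) = - \frac{31}{26} - \left(-3453 - 23526\right) = \left(-31\right) \frac{1}{26} - \left(-3453 - 23526\right) = - \frac{31}{26} - -26979 = - \frac{31}{26} + 26979 = \frac{701423}{26}$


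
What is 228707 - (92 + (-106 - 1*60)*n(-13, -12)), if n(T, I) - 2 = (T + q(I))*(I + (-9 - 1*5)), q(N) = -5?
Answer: 306635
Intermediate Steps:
n(T, I) = 2 + (-14 + I)*(-5 + T) (n(T, I) = 2 + (T - 5)*(I + (-9 - 1*5)) = 2 + (-5 + T)*(I + (-9 - 5)) = 2 + (-5 + T)*(I - 14) = 2 + (-5 + T)*(-14 + I) = 2 + (-14 + I)*(-5 + T))
228707 - (92 + (-106 - 1*60)*n(-13, -12)) = 228707 - (92 + (-106 - 1*60)*(72 - 14*(-13) - 5*(-12) - 12*(-13))) = 228707 - (92 + (-106 - 60)*(72 + 182 + 60 + 156)) = 228707 - (92 - 166*470) = 228707 - (92 - 78020) = 228707 - 1*(-77928) = 228707 + 77928 = 306635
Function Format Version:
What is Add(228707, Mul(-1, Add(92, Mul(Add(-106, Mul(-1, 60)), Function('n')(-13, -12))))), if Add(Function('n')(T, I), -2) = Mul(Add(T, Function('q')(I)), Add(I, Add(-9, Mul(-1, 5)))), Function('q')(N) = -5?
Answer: 306635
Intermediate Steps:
Function('n')(T, I) = Add(2, Mul(Add(-14, I), Add(-5, T))) (Function('n')(T, I) = Add(2, Mul(Add(T, -5), Add(I, Add(-9, Mul(-1, 5))))) = Add(2, Mul(Add(-5, T), Add(I, Add(-9, -5)))) = Add(2, Mul(Add(-5, T), Add(I, -14))) = Add(2, Mul(Add(-5, T), Add(-14, I))) = Add(2, Mul(Add(-14, I), Add(-5, T))))
Add(228707, Mul(-1, Add(92, Mul(Add(-106, Mul(-1, 60)), Function('n')(-13, -12))))) = Add(228707, Mul(-1, Add(92, Mul(Add(-106, Mul(-1, 60)), Add(72, Mul(-14, -13), Mul(-5, -12), Mul(-12, -13)))))) = Add(228707, Mul(-1, Add(92, Mul(Add(-106, -60), Add(72, 182, 60, 156))))) = Add(228707, Mul(-1, Add(92, Mul(-166, 470)))) = Add(228707, Mul(-1, Add(92, -78020))) = Add(228707, Mul(-1, -77928)) = Add(228707, 77928) = 306635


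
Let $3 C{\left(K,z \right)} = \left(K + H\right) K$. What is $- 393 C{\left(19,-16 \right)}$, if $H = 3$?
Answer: $-54758$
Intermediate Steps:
$C{\left(K,z \right)} = \frac{K \left(3 + K\right)}{3}$ ($C{\left(K,z \right)} = \frac{\left(K + 3\right) K}{3} = \frac{\left(3 + K\right) K}{3} = \frac{K \left(3 + K\right)}{3}$)
$- 393 C{\left(19,-16 \right)} = - 393 \cdot \frac{1}{3} \cdot 19 \left(3 + 19\right) = - 393 \cdot \frac{1}{3} \cdot 19 \cdot 22 = \left(-393\right) \frac{418}{3} = -54758$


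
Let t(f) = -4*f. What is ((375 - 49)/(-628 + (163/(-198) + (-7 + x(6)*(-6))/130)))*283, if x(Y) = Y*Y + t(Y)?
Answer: -296840115/2025194 ≈ -146.57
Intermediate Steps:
x(Y) = Y² - 4*Y (x(Y) = Y*Y - 4*Y = Y² - 4*Y)
((375 - 49)/(-628 + (163/(-198) + (-7 + x(6)*(-6))/130)))*283 = ((375 - 49)/(-628 + (163/(-198) + (-7 + (6*(-4 + 6))*(-6))/130)))*283 = (326/(-628 + (163*(-1/198) + (-7 + (6*2)*(-6))*(1/130))))*283 = (326/(-628 + (-163/198 + (-7 + 12*(-6))*(1/130))))*283 = (326/(-628 + (-163/198 + (-7 - 72)*(1/130))))*283 = (326/(-628 + (-163/198 - 79*1/130)))*283 = (326/(-628 + (-163/198 - 79/130)))*283 = (326/(-628 - 9208/6435))*283 = (326/(-4050388/6435))*283 = (326*(-6435/4050388))*283 = -1048905/2025194*283 = -296840115/2025194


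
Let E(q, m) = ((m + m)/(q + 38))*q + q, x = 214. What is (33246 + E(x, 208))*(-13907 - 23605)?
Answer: -8878823648/7 ≈ -1.2684e+9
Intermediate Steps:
E(q, m) = q + 2*m*q/(38 + q) (E(q, m) = ((2*m)/(38 + q))*q + q = (2*m/(38 + q))*q + q = 2*m*q/(38 + q) + q = q + 2*m*q/(38 + q))
(33246 + E(x, 208))*(-13907 - 23605) = (33246 + 214*(38 + 214 + 2*208)/(38 + 214))*(-13907 - 23605) = (33246 + 214*(38 + 214 + 416)/252)*(-37512) = (33246 + 214*(1/252)*668)*(-37512) = (33246 + 35738/63)*(-37512) = (2130236/63)*(-37512) = -8878823648/7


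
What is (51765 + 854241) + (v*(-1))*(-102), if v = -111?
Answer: 894684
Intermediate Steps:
(51765 + 854241) + (v*(-1))*(-102) = (51765 + 854241) - 111*(-1)*(-102) = 906006 + 111*(-102) = 906006 - 11322 = 894684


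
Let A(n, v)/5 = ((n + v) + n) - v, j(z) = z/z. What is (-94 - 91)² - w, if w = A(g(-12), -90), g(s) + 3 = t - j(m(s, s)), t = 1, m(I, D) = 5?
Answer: 34255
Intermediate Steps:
j(z) = 1
g(s) = -3 (g(s) = -3 + (1 - 1*1) = -3 + (1 - 1) = -3 + 0 = -3)
A(n, v) = 10*n (A(n, v) = 5*(((n + v) + n) - v) = 5*((v + 2*n) - v) = 5*(2*n) = 10*n)
w = -30 (w = 10*(-3) = -30)
(-94 - 91)² - w = (-94 - 91)² - 1*(-30) = (-185)² + 30 = 34225 + 30 = 34255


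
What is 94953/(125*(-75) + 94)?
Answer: -94953/9281 ≈ -10.231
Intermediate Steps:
94953/(125*(-75) + 94) = 94953/(-9375 + 94) = 94953/(-9281) = 94953*(-1/9281) = -94953/9281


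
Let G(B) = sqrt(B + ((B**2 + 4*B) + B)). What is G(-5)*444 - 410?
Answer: -410 + 444*I*sqrt(5) ≈ -410.0 + 992.81*I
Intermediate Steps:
G(B) = sqrt(B**2 + 6*B) (G(B) = sqrt(B + (B**2 + 5*B)) = sqrt(B**2 + 6*B))
G(-5)*444 - 410 = sqrt(-5*(6 - 5))*444 - 410 = sqrt(-5*1)*444 - 410 = sqrt(-5)*444 - 410 = (I*sqrt(5))*444 - 410 = 444*I*sqrt(5) - 410 = -410 + 444*I*sqrt(5)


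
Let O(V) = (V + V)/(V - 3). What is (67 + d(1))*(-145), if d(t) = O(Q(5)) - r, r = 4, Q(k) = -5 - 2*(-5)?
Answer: -9860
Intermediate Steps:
Q(k) = 5 (Q(k) = -5 + 10 = 5)
O(V) = 2*V/(-3 + V) (O(V) = (2*V)/(-3 + V) = 2*V/(-3 + V))
d(t) = 1 (d(t) = 2*5/(-3 + 5) - 1*4 = 2*5/2 - 4 = 2*5*(½) - 4 = 5 - 4 = 1)
(67 + d(1))*(-145) = (67 + 1)*(-145) = 68*(-145) = -9860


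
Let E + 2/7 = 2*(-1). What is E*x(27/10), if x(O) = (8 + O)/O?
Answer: -1712/189 ≈ -9.0582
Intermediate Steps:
E = -16/7 (E = -2/7 + 2*(-1) = -2/7 - 2 = -16/7 ≈ -2.2857)
x(O) = (8 + O)/O
E*x(27/10) = -16*(8 + 27/10)/(7*(27/10)) = -16*(8 + 27*(1/10))/(7*(27*(1/10))) = -16*(8 + 27/10)/(7*27/10) = -160*107/(189*10) = -16/7*107/27 = -1712/189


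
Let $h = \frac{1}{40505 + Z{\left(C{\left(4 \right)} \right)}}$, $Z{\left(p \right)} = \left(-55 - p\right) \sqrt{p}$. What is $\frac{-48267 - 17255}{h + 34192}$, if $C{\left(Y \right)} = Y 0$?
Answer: $- \frac{2653968610}{1384946961} \approx -1.9163$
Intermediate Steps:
$C{\left(Y \right)} = 0$
$Z{\left(p \right)} = \sqrt{p} \left(-55 - p\right)$
$h = \frac{1}{40505}$ ($h = \frac{1}{40505 + \sqrt{0} \left(-55 - 0\right)} = \frac{1}{40505 + 0 \left(-55 + 0\right)} = \frac{1}{40505 + 0 \left(-55\right)} = \frac{1}{40505 + 0} = \frac{1}{40505} \approx 2.4688 \cdot 10^{-5}$)
$\frac{-48267 - 17255}{h + 34192} = \frac{-48267 - 17255}{\frac{1}{40505} + 34192} = - \frac{65522}{\frac{1384946961}{40505}} = \left(-65522\right) \frac{40505}{1384946961} = - \frac{2653968610}{1384946961}$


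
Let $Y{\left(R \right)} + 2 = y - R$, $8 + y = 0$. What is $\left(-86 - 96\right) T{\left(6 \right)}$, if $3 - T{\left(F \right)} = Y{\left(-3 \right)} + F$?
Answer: $-728$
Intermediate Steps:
$y = -8$ ($y = -8 + 0 = -8$)
$Y{\left(R \right)} = -10 - R$ ($Y{\left(R \right)} = -2 - \left(8 + R\right) = -10 - R$)
$T{\left(F \right)} = 10 - F$ ($T{\left(F \right)} = 3 - \left(\left(-10 - -3\right) + F\right) = 3 - \left(\left(-10 + 3\right) + F\right) = 3 - \left(-7 + F\right) = 10 - F$)
$\left(-86 - 96\right) T{\left(6 \right)} = \left(-86 - 96\right) \left(10 - 6\right) = - 182 \left(10 - 6\right) = \left(-182\right) 4 = -728$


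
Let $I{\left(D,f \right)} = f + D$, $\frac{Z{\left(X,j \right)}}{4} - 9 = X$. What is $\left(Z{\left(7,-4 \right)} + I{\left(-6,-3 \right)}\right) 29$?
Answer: $1595$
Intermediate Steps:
$Z{\left(X,j \right)} = 36 + 4 X$
$I{\left(D,f \right)} = D + f$
$\left(Z{\left(7,-4 \right)} + I{\left(-6,-3 \right)}\right) 29 = \left(\left(36 + 4 \cdot 7\right) - 9\right) 29 = \left(\left(36 + 28\right) - 9\right) 29 = \left(64 - 9\right) 29 = 55 \cdot 29 = 1595$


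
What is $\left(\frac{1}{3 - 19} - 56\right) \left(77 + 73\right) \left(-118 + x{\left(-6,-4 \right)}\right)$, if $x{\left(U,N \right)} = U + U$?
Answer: $\frac{4372875}{4} \approx 1.0932 \cdot 10^{6}$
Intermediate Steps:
$x{\left(U,N \right)} = 2 U$
$\left(\frac{1}{3 - 19} - 56\right) \left(77 + 73\right) \left(-118 + x{\left(-6,-4 \right)}\right) = \left(\frac{1}{3 - 19} - 56\right) \left(77 + 73\right) \left(-118 + 2 \left(-6\right)\right) = \left(\frac{1}{-16} - 56\right) 150 \left(-118 - 12\right) = \left(- \frac{1}{16} - 56\right) 150 \left(-130\right) = \left(- \frac{897}{16}\right) 150 \left(-130\right) = \left(- \frac{67275}{8}\right) \left(-130\right) = \frac{4372875}{4}$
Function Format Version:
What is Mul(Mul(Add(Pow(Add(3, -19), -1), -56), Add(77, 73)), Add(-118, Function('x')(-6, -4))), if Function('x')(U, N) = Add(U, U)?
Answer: Rational(4372875, 4) ≈ 1.0932e+6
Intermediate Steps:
Function('x')(U, N) = Mul(2, U)
Mul(Mul(Add(Pow(Add(3, -19), -1), -56), Add(77, 73)), Add(-118, Function('x')(-6, -4))) = Mul(Mul(Add(Pow(Add(3, -19), -1), -56), Add(77, 73)), Add(-118, Mul(2, -6))) = Mul(Mul(Add(Pow(-16, -1), -56), 150), Add(-118, -12)) = Mul(Mul(Add(Rational(-1, 16), -56), 150), -130) = Mul(Mul(Rational(-897, 16), 150), -130) = Mul(Rational(-67275, 8), -130) = Rational(4372875, 4)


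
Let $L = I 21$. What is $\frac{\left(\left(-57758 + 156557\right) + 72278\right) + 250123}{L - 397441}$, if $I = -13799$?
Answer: $- \frac{21060}{34361} \approx -0.6129$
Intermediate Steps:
$L = -289779$ ($L = \left(-13799\right) 21 = -289779$)
$\frac{\left(\left(-57758 + 156557\right) + 72278\right) + 250123}{L - 397441} = \frac{\left(\left(-57758 + 156557\right) + 72278\right) + 250123}{-289779 - 397441} = \frac{\left(98799 + 72278\right) + 250123}{-687220} = \left(171077 + 250123\right) \left(- \frac{1}{687220}\right) = 421200 \left(- \frac{1}{687220}\right) = - \frac{21060}{34361}$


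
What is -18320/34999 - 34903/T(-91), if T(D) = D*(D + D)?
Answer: -1524985937/579653438 ≈ -2.6309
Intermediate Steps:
T(D) = 2*D² (T(D) = D*(2*D) = 2*D²)
-18320/34999 - 34903/T(-91) = -18320/34999 - 34903/(2*(-91)²) = -18320*1/34999 - 34903/(2*8281) = -18320/34999 - 34903/16562 = -1524985937/579653438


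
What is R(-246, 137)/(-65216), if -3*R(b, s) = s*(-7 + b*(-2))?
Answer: 66445/195648 ≈ 0.33961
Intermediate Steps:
R(b, s) = -s*(-7 - 2*b)/3 (R(b, s) = -s*(-7 + b*(-2))/3 = -s*(-7 - 2*b)/3)
R(-246, 137)/(-65216) = ((⅓)*137*(7 + 2*(-246)))/(-65216) = ((⅓)*137*(7 - 492))*(-1/65216) = ((⅓)*137*(-485))*(-1/65216) = -66445/3*(-1/65216) = 66445/195648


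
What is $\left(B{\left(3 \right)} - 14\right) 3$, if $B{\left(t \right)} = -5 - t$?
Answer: $-66$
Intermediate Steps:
$\left(B{\left(3 \right)} - 14\right) 3 = \left(\left(-5 - 3\right) - 14\right) 3 = \left(-8 - 14\right) 3 = \left(-22\right) 3 = -66$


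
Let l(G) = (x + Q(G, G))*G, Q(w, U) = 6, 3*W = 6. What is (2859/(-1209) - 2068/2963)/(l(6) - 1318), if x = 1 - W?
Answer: 522449/219712376 ≈ 0.0023779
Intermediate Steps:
W = 2 (W = (1/3)*6 = 2)
x = -1 (x = 1 - 1*2 = 1 - 2 = -1)
l(G) = 5*G (l(G) = (-1 + 6)*G = 5*G)
(2859/(-1209) - 2068/2963)/(l(6) - 1318) = (2859/(-1209) - 2068/2963)/(5*6 - 1318) = (2859*(-1/1209) - 2068*1/2963)/(30 - 1318) = (-953/403 - 2068/2963)/(-1288) = -3657143/1194089*(-1/1288) = 522449/219712376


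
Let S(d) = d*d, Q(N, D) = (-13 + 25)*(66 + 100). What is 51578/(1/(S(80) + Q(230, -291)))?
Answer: 432842576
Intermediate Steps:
Q(N, D) = 1992 (Q(N, D) = 12*166 = 1992)
S(d) = d²
51578/(1/(S(80) + Q(230, -291))) = 51578/(1/(80² + 1992)) = 51578/(1/(6400 + 1992)) = 51578/(1/8392) = 51578*8392 = 432842576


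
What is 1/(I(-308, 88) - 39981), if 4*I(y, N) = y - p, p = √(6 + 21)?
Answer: -640928/25674293797 + 12*√3/25674293797 ≈ -2.4963e-5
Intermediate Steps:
p = 3*√3 (p = √27 = 3*√3 ≈ 5.1962)
I(y, N) = -3*√3/4 + y/4 (I(y, N) = (y - 3*√3)/4 = -3*√3/4 + y/4)
1/(I(-308, 88) - 39981) = 1/((-3*√3/4 + (¼)*(-308)) - 39981) = 1/((-3*√3/4 - 77) - 39981) = 1/((-77 - 3*√3/4) - 39981) = 1/(-40058 - 3*√3/4)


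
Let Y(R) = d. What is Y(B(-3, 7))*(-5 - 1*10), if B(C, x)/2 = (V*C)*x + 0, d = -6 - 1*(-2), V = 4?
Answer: 60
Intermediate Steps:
d = -4 (d = -6 + 2 = -4)
B(C, x) = 8*C*x (B(C, x) = 2*((4*C)*x + 0) = 2*(4*C*x + 0) = 2*(4*C*x) = 8*C*x)
Y(R) = -4
Y(B(-3, 7))*(-5 - 1*10) = -4*(-5 - 1*10) = -4*(-5 - 10) = -4*(-15) = 60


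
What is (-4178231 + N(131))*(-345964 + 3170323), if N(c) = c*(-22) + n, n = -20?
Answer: -11809020618747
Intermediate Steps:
N(c) = -20 - 22*c (N(c) = c*(-22) - 20 = -22*c - 20 = -20 - 22*c)
(-4178231 + N(131))*(-345964 + 3170323) = (-4178231 + (-20 - 22*131))*(-345964 + 3170323) = (-4178231 + (-20 - 2882))*2824359 = (-4178231 - 2902)*2824359 = -4181133*2824359 = -11809020618747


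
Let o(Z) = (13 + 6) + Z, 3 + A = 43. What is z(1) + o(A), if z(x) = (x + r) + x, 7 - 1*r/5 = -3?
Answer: 111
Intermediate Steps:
r = 50 (r = 35 - 5*(-3) = 35 + 15 = 50)
z(x) = 50 + 2*x (z(x) = (x + 50) + x = (50 + x) + x = 50 + 2*x)
A = 40 (A = -3 + 43 = 40)
o(Z) = 19 + Z
z(1) + o(A) = (50 + 2*1) + (19 + 40) = (50 + 2) + 59 = 52 + 59 = 111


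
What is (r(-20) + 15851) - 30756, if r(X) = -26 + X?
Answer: -14951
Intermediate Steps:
(r(-20) + 15851) - 30756 = ((-26 - 20) + 15851) - 30756 = (-46 + 15851) - 30756 = 15805 - 30756 = -14951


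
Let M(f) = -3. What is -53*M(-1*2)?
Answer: 159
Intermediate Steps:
-53*M(-1*2) = -53*(-3) = 159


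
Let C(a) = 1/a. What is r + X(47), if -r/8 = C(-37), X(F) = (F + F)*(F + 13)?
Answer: 208688/37 ≈ 5640.2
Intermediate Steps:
C(a) = 1/a
X(F) = 2*F*(13 + F) (X(F) = (2*F)*(13 + F) = 2*F*(13 + F))
r = 8/37 (r = -8/(-37) = -8*(-1/37) = 8/37 ≈ 0.21622)
r + X(47) = 8/37 + 2*47*(13 + 47) = 8/37 + 2*47*60 = 8/37 + 5640 = 208688/37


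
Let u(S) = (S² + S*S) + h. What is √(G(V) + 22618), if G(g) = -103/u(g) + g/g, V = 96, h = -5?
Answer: √7680377469670/18427 ≈ 150.40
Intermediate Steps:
u(S) = -5 + 2*S² (u(S) = (S² + S*S) - 5 = (S² + S²) - 5 = 2*S² - 5 = -5 + 2*S²)
G(g) = 1 - 103/(-5 + 2*g²) (G(g) = -103/(-5 + 2*g²) + g/g = -103/(-5 + 2*g²) + 1 = 1 - 103/(-5 + 2*g²))
√(G(V) + 22618) = √(2*(-54 + 96²)/(-5 + 2*96²) + 22618) = √(2*(-54 + 9216)/(-5 + 2*9216) + 22618) = √(2*9162/(-5 + 18432) + 22618) = √(2*9162/18427 + 22618) = √(2*(1/18427)*9162 + 22618) = √(18324/18427 + 22618) = √(416800210/18427) = √7680377469670/18427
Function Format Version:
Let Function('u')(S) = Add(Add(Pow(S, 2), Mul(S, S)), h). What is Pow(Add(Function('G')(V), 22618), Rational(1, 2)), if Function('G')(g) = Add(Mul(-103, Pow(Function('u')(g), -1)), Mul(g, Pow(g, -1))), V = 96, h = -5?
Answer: Mul(Rational(1, 18427), Pow(7680377469670, Rational(1, 2))) ≈ 150.40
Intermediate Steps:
Function('u')(S) = Add(-5, Mul(2, Pow(S, 2))) (Function('u')(S) = Add(Add(Pow(S, 2), Mul(S, S)), -5) = Add(Add(Pow(S, 2), Pow(S, 2)), -5) = Add(Mul(2, Pow(S, 2)), -5) = Add(-5, Mul(2, Pow(S, 2))))
Function('G')(g) = Add(1, Mul(-103, Pow(Add(-5, Mul(2, Pow(g, 2))), -1))) (Function('G')(g) = Add(Mul(-103, Pow(Add(-5, Mul(2, Pow(g, 2))), -1)), Mul(g, Pow(g, -1))) = Add(Mul(-103, Pow(Add(-5, Mul(2, Pow(g, 2))), -1)), 1) = Add(1, Mul(-103, Pow(Add(-5, Mul(2, Pow(g, 2))), -1))))
Pow(Add(Function('G')(V), 22618), Rational(1, 2)) = Pow(Add(Mul(2, Pow(Add(-5, Mul(2, Pow(96, 2))), -1), Add(-54, Pow(96, 2))), 22618), Rational(1, 2)) = Pow(Add(Mul(2, Pow(Add(-5, Mul(2, 9216)), -1), Add(-54, 9216)), 22618), Rational(1, 2)) = Pow(Add(Mul(2, Pow(Add(-5, 18432), -1), 9162), 22618), Rational(1, 2)) = Pow(Add(Mul(2, Pow(18427, -1), 9162), 22618), Rational(1, 2)) = Pow(Add(Mul(2, Rational(1, 18427), 9162), 22618), Rational(1, 2)) = Pow(Add(Rational(18324, 18427), 22618), Rational(1, 2)) = Pow(Rational(416800210, 18427), Rational(1, 2)) = Mul(Rational(1, 18427), Pow(7680377469670, Rational(1, 2)))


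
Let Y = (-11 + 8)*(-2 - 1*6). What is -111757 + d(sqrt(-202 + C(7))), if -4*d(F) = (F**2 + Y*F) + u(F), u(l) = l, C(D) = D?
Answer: -446833/4 - 25*I*sqrt(195)/4 ≈ -1.1171e+5 - 87.276*I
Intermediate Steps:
Y = 24 (Y = -3*(-2 - 6) = -3*(-8) = 24)
d(F) = -25*F/4 - F**2/4 (d(F) = -((F**2 + 24*F) + F)/4 = -(F**2 + 25*F)/4 = -25*F/4 - F**2/4)
-111757 + d(sqrt(-202 + C(7))) = -111757 + sqrt(-202 + 7)*(-25 - sqrt(-202 + 7))/4 = -111757 + sqrt(-195)*(-25 - sqrt(-195))/4 = -111757 + (I*sqrt(195))*(-25 - I*sqrt(195))/4 = -111757 + I*sqrt(195)*(-25 - I*sqrt(195))/4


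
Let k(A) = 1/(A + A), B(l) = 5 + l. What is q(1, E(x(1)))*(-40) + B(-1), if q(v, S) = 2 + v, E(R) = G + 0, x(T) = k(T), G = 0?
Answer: -116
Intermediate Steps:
k(A) = 1/(2*A)
x(T) = 1/(2*T)
E(R) = 0 (E(R) = 0 + 0 = 0)
q(1, E(x(1)))*(-40) + B(-1) = (2 + 1)*(-40) + (5 - 1) = 3*(-40) + 4 = -120 + 4 = -116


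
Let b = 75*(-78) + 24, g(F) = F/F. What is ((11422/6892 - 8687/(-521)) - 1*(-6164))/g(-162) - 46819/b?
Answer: 16187504307409/2614950579 ≈ 6190.4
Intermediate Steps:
g(F) = 1
b = -5826 (b = -5850 + 24 = -5826)
((11422/6892 - 8687/(-521)) - 1*(-6164))/g(-162) - 46819/b = ((11422/6892 - 8687/(-521)) - 1*(-6164))/1 - 46819/(-5826) = ((11422*(1/6892) - 8687*(-1/521)) + 6164)*1 - 46819*(-1/5826) = ((5711/3446 + 8687/521) + 6164)*1 + 46819/5826 = (32910833/1795366 + 6164)*1 + 46819/5826 = (11099546857/1795366)*1 + 46819/5826 = 11099546857/1795366 + 46819/5826 = 16187504307409/2614950579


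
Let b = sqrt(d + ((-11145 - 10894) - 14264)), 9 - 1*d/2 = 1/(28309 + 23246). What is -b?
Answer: -I*sqrt(96442555640235)/51555 ≈ -190.49*I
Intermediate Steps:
d = 927988/51555 (d = 18 - 2/(28309 + 23246) = 18 - 2/51555 = 927988/51555 ≈ 18.000)
b = I*sqrt(96442555640235)/51555 (b = sqrt(927988/51555 + ((-11145 - 10894) - 14264)) = sqrt(927988/51555 + (-22039 - 14264)) = sqrt(927988/51555 - 36303) = sqrt(-1870673177/51555) = I*sqrt(96442555640235)/51555 ≈ 190.49*I)
-b = -I*sqrt(96442555640235)/51555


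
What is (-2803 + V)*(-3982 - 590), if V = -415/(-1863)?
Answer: 2652559592/207 ≈ 1.2814e+7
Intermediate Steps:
V = 415/1863 (V = -415*(-1/1863) = 415/1863 ≈ 0.22276)
(-2803 + V)*(-3982 - 590) = (-2803 + 415/1863)*(-3982 - 590) = -5221574/1863*(-4572) = 2652559592/207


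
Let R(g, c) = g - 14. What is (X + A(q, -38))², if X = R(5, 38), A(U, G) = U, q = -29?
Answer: 1444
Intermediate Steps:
R(g, c) = -14 + g
X = -9 (X = -14 + 5 = -9)
(X + A(q, -38))² = (-9 - 29)² = (-38)² = 1444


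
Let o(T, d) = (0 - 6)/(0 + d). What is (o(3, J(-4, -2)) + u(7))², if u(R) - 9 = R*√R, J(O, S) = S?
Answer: 487 + 168*√7 ≈ 931.49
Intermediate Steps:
o(T, d) = -6/d
u(R) = 9 + R^(3/2) (u(R) = 9 + R*√R = 9 + R^(3/2))
(o(3, J(-4, -2)) + u(7))² = (-6/(-2) + (9 + 7^(3/2)))² = (-6*(-½) + (9 + 7*√7))² = (3 + (9 + 7*√7))² = (12 + 7*√7)²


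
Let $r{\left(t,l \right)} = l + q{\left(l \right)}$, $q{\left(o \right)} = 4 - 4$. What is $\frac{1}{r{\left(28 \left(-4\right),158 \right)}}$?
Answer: $\frac{1}{158} \approx 0.0063291$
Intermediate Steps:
$q{\left(o \right)} = 0$ ($q{\left(o \right)} = 4 - 4 = 0$)
$r{\left(t,l \right)} = l$ ($r{\left(t,l \right)} = l + 0 = l$)
$\frac{1}{r{\left(28 \left(-4\right),158 \right)}} = \frac{1}{158}$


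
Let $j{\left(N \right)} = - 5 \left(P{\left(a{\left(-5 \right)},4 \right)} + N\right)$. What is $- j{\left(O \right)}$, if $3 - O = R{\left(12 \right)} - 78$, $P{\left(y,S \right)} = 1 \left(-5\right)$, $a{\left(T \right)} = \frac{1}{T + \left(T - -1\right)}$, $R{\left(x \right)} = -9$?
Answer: $425$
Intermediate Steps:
$a{\left(T \right)} = \frac{1}{1 + 2 T}$ ($a{\left(T \right)} = \frac{1}{T + \left(T + 1\right)} = \frac{1}{T + \left(1 + T\right)} = \frac{1}{1 + 2 T}$)
$P{\left(y,S \right)} = -5$
$O = 90$ ($O = 3 - \left(-9 - 78\right) = 3 - -87 = 3 + 87 = 90$)
$j{\left(N \right)} = 25 - 5 N$ ($j{\left(N \right)} = - 5 \left(-5 + N\right) = 25 - 5 N$)
$- j{\left(O \right)} = - (25 - 450) = \left(-1\right) \left(-425\right) = 425$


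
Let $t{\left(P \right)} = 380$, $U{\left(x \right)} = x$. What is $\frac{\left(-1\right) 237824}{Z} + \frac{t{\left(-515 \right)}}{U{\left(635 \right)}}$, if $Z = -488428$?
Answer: $\frac{16831044}{15507589} \approx 1.0853$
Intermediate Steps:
$\frac{\left(-1\right) 237824}{Z} + \frac{t{\left(-515 \right)}}{U{\left(635 \right)}} = \frac{\left(-1\right) 237824}{-488428} + \frac{380}{635} = \left(-237824\right) \left(- \frac{1}{488428}\right) + 380 \cdot \frac{1}{635} = \frac{59456}{122107} + \frac{76}{127} = \frac{16831044}{15507589}$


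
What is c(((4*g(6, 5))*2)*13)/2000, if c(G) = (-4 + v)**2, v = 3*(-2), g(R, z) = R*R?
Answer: 1/20 ≈ 0.050000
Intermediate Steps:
g(R, z) = R**2
v = -6
c(G) = 100 (c(G) = (-4 - 6)**2 = (-10)**2 = 100)
c(((4*g(6, 5))*2)*13)/2000 = 100/2000 = 100*(1/2000) = 1/20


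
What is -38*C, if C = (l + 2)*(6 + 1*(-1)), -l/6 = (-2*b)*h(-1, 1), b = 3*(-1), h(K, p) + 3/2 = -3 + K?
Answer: -38000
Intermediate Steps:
h(K, p) = -9/2 + K (h(K, p) = -3/2 + (-3 + K) = -9/2 + K)
b = -3
l = 198 (l = -6*(-2*(-3))*(-9/2 - 1) = -36*(-11)/2 = -6*(-33) = 198)
C = 1000 (C = (198 + 2)*(6 + 1*(-1)) = 200*(6 - 1) = 200*5 = 1000)
-38*C = -38*1000 = -38000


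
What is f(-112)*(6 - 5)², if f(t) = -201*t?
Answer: 22512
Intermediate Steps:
f(-112)*(6 - 5)² = (-201*(-112))*(6 - 5)² = 22512*1² = 22512*1 = 22512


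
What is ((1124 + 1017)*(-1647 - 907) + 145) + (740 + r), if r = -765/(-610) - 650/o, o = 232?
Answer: -38686123355/7076 ≈ -5.4672e+6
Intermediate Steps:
r = -10951/7076 (r = -765/(-610) - 650/232 = -765*(-1/610) - 650*1/232 = 153/122 - 325/116 = -10951/7076 ≈ -1.5476)
((1124 + 1017)*(-1647 - 907) + 145) + (740 + r) = ((1124 + 1017)*(-1647 - 907) + 145) + (740 - 10951/7076) = (2141*(-2554) + 145) + 5225289/7076 = (-5468114 + 145) + 5225289/7076 = -5467969 + 5225289/7076 = -38686123355/7076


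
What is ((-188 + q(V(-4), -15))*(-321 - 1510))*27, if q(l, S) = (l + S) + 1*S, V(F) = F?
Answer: 10975014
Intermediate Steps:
q(l, S) = l + 2*S (q(l, S) = (S + l) + S = l + 2*S)
((-188 + q(V(-4), -15))*(-321 - 1510))*27 = ((-188 + (-4 + 2*(-15)))*(-321 - 1510))*27 = ((-188 + (-4 - 30))*(-1831))*27 = ((-188 - 34)*(-1831))*27 = -222*(-1831)*27 = 406482*27 = 10975014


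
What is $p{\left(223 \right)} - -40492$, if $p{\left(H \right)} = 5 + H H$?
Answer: $90226$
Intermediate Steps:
$p{\left(H \right)} = 5 + H^{2}$
$p{\left(223 \right)} - -40492 = \left(5 + 223^{2}\right) - -40492 = \left(5 + 49729\right) + 40492 = 49734 + 40492 = 90226$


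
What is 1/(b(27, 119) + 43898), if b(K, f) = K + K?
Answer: 1/43952 ≈ 2.2752e-5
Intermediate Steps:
b(K, f) = 2*K
1/(b(27, 119) + 43898) = 1/(2*27 + 43898) = 1/(54 + 43898) = 1/43952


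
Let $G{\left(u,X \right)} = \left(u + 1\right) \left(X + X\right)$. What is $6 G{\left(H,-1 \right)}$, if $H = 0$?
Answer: $-12$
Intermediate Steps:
$G{\left(u,X \right)} = 2 X \left(1 + u\right)$ ($G{\left(u,X \right)} = \left(1 + u\right) 2 X = 2 X \left(1 + u\right)$)
$6 G{\left(H,-1 \right)} = 6 \cdot 2 \left(-1\right) \left(1 + 0\right) = 6 \cdot 2 \left(-1\right) 1 = 6 \left(-2\right) = -12$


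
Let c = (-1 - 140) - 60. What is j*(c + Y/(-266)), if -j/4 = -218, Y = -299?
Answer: -23180812/133 ≈ -1.7429e+5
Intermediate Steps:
j = 872 (j = -4*(-218) = 872)
c = -201 (c = -141 - 60 = -201)
j*(c + Y/(-266)) = 872*(-201 - 299/(-266)) = 872*(-201 - 299*(-1/266)) = 872*(-201 + 299/266) = 872*(-53167/266) = -23180812/133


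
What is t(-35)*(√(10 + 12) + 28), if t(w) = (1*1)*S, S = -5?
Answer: -140 - 5*√22 ≈ -163.45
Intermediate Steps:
t(w) = -5 (t(w) = (1*1)*(-5) = 1*(-5) = -5)
t(-35)*(√(10 + 12) + 28) = -5*(√(10 + 12) + 28) = -5*(√22 + 28) = -5*(28 + √22) = -140 - 5*√22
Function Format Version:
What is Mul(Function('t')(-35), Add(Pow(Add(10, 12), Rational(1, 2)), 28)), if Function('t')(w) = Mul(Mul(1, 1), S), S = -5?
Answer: Add(-140, Mul(-5, Pow(22, Rational(1, 2)))) ≈ -163.45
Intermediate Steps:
Function('t')(w) = -5 (Function('t')(w) = Mul(Mul(1, 1), -5) = Mul(1, -5) = -5)
Mul(Function('t')(-35), Add(Pow(Add(10, 12), Rational(1, 2)), 28)) = Mul(-5, Add(Pow(Add(10, 12), Rational(1, 2)), 28)) = Mul(-5, Add(Pow(22, Rational(1, 2)), 28)) = Mul(-5, Add(28, Pow(22, Rational(1, 2)))) = Add(-140, Mul(-5, Pow(22, Rational(1, 2))))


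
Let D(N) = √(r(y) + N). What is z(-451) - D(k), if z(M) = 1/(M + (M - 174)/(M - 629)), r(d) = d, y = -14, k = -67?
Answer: -216/97291 - 9*I ≈ -0.0022201 - 9.0*I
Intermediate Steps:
D(N) = √(-14 + N)
z(M) = 1/(M + (-174 + M)/(-629 + M))
z(-451) - D(k) = (629 - 1*(-451))/(174 - 1*(-451)² + 628*(-451)) - √(-14 - 67) = (629 + 451)/(174 - 1*203401 - 283228) - √(-81) = 1080/(174 - 203401 - 283228) - 9*I = 1080/(-486455) - 9*I = -1/486455*1080 - 9*I = -216/97291 - 9*I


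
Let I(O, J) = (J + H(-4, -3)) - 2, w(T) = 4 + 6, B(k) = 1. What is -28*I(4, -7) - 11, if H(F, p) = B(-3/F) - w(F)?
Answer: 493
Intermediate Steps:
w(T) = 10
H(F, p) = -9 (H(F, p) = 1 - 1*10 = 1 - 10 = -9)
I(O, J) = -11 + J (I(O, J) = (J - 9) - 2 = (-9 + J) - 2 = -11 + J)
-28*I(4, -7) - 11 = -28*(-11 - 7) - 11 = -28*(-18) - 11 = 504 - 11 = 493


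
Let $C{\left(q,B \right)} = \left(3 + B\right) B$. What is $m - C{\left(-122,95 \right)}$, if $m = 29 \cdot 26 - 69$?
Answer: $-8625$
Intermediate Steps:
$C{\left(q,B \right)} = B \left(3 + B\right)$
$m = 685$ ($m = 754 - 69 = 685$)
$m - C{\left(-122,95 \right)} = 685 - 95 \left(3 + 95\right) = 685 - 95 \cdot 98 = 685 - 9310 = -8625$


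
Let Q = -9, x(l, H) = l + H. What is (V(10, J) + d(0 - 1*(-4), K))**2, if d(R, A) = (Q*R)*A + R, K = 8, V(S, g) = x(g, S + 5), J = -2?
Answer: 73441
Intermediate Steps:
x(l, H) = H + l
V(S, g) = 5 + S + g (V(S, g) = (S + 5) + g = (5 + S) + g = 5 + S + g)
d(R, A) = R - 9*A*R (d(R, A) = (-9*R)*A + R = -9*A*R + R = R - 9*A*R)
(V(10, J) + d(0 - 1*(-4), K))**2 = ((5 + 10 - 2) + (0 - 1*(-4))*(1 - 9*8))**2 = (13 + (0 + 4)*(1 - 72))**2 = (13 + 4*(-71))**2 = (13 - 284)**2 = (-271)**2 = 73441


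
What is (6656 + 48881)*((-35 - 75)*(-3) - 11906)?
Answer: -642896312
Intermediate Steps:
(6656 + 48881)*((-35 - 75)*(-3) - 11906) = 55537*(-110*(-3) - 11906) = 55537*(330 - 11906) = 55537*(-11576) = -642896312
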